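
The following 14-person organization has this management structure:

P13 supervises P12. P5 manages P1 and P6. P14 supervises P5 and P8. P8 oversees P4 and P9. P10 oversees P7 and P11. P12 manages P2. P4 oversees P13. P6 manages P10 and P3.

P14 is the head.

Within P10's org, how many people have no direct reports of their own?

The people in P10's organization with no one reporting to them are P11, P7. That is 2.

2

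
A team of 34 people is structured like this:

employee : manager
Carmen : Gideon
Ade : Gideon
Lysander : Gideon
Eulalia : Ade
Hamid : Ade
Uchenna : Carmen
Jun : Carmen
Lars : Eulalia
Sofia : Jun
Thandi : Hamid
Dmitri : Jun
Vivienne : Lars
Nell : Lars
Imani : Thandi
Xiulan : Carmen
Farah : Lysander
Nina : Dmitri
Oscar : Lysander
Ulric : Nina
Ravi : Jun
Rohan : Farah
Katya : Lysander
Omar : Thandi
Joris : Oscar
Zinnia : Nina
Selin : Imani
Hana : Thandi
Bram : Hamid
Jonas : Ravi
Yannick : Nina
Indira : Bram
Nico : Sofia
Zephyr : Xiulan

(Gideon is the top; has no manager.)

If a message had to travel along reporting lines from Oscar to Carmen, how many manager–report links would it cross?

3

Oscar is 2 levels below Gideon, and Carmen is 1 level below Gideon (their lowest common manager). The shortest path runs up from Oscar to Gideon and back down to Carmen: 2 + 1 = 3 links.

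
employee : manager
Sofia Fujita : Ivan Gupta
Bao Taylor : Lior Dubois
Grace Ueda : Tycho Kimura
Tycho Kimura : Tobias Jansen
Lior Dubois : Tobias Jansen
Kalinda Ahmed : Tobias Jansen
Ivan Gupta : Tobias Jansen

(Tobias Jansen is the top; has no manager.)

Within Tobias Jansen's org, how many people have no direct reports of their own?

4

The people in Tobias Jansen's organization with no one reporting to them are Sofia Fujita, Grace Ueda, Bao Taylor, Kalinda Ahmed. That is 4.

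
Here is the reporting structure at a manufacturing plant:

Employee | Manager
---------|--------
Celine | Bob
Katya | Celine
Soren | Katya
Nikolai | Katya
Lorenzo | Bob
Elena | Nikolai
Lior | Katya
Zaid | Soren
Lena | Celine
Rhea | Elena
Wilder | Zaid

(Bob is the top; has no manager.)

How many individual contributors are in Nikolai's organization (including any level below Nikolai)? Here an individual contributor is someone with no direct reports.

1

The only person in Nikolai's organization with no one reporting to them is Rhea. That is 1.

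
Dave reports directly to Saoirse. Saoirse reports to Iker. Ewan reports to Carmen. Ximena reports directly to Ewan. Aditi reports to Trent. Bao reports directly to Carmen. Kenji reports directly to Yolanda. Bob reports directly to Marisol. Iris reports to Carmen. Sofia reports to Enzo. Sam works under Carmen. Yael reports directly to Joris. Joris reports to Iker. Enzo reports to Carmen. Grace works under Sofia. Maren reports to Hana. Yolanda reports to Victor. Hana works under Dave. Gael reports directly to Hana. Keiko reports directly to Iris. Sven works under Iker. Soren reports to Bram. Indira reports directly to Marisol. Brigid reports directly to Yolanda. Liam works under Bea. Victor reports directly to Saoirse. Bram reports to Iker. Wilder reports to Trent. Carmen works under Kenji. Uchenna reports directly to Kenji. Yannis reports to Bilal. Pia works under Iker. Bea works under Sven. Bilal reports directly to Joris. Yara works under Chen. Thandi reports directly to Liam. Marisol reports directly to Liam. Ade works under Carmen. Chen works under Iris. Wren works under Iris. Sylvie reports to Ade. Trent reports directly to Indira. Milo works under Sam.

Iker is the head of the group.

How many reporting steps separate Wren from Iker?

Chain from Wren up to Iker: Wren → Iris → Carmen → Kenji → Yolanda → Victor → Saoirse → Iker. That is 7 steps up, so Wren is 7 levels below Iker.

7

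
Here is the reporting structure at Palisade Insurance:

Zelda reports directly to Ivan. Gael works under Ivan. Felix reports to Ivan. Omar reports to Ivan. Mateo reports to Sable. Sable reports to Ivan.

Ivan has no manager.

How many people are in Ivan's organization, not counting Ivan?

6

Ivan directly manages Omar, Gael, Sable, Felix, Zelda. Omar has no reports. Gael has no reports. Under Sable: Mateo (1). Felix has no reports. Zelda has no reports. So Ivan's organization is 5 direct reports plus everyone under them: 1 + 1 + 2 + 1 + 1 = 6.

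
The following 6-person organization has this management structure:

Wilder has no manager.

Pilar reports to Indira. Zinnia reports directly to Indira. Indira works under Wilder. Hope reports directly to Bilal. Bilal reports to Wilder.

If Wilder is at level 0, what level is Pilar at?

2

Chain from Pilar up to Wilder: Pilar → Indira → Wilder. That is 2 steps up, so Pilar is 2 levels below Wilder.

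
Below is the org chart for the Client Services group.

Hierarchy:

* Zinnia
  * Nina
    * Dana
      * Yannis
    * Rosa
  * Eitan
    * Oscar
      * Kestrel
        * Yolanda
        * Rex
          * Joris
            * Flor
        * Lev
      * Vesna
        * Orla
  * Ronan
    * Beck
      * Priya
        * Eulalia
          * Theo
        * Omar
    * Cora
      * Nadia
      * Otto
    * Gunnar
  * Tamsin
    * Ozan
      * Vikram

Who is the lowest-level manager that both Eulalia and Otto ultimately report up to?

Eulalia's chain of managers is Priya, Beck, Ronan, Zinnia. Otto's chain of managers is Cora, Ronan, Zinnia. The first manager that appears in both chains is Ronan.

Ronan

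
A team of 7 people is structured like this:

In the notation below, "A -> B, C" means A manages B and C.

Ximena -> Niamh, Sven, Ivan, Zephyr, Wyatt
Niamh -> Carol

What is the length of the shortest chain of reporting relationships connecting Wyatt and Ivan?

Wyatt is 1 level below Ximena, and Ivan is 1 level below Ximena (their lowest common manager). The shortest path runs up from Wyatt to Ximena and back down to Ivan: 1 + 1 = 2 links.

2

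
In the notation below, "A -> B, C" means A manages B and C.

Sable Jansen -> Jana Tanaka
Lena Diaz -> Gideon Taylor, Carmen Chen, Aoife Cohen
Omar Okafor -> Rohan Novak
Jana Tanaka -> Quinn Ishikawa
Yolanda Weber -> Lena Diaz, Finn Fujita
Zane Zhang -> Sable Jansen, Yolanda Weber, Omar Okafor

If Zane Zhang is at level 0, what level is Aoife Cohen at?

Chain from Aoife Cohen up to Zane Zhang: Aoife Cohen → Lena Diaz → Yolanda Weber → Zane Zhang. That is 3 steps up, so Aoife Cohen is 3 levels below Zane Zhang.

3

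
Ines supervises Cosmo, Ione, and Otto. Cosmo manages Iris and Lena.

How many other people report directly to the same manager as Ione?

2

Ione reports to Ines. Ines's other direct reports are Cosmo, Otto — 2 peers.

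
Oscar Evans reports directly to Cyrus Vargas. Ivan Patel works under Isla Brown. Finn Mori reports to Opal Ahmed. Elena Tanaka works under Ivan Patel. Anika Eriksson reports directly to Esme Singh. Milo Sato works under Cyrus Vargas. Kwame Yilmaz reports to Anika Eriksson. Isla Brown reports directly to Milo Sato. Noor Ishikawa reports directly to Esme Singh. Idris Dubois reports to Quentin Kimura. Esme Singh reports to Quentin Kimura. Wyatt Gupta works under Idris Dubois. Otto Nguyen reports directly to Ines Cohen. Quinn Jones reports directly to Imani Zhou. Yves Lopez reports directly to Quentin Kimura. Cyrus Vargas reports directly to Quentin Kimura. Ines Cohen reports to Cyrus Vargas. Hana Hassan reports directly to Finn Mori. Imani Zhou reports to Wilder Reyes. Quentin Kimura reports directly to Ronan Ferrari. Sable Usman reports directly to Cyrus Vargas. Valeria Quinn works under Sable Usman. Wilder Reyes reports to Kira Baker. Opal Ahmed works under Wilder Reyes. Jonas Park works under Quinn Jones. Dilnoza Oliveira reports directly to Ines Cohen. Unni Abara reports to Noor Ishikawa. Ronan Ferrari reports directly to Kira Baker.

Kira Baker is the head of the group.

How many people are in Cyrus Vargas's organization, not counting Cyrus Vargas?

Cyrus Vargas directly manages Milo Sato, Ines Cohen, Sable Usman, Oscar Evans. Under Milo Sato: Isla Brown, Ivan Patel, Elena Tanaka (3). Under Ines Cohen: Otto Nguyen, Dilnoza Oliveira (2). Under Sable Usman: Valeria Quinn (1). Oscar Evans has no reports. So Cyrus Vargas's organization is 4 direct reports plus everyone under them: 4 + 3 + 2 + 1 = 10.

10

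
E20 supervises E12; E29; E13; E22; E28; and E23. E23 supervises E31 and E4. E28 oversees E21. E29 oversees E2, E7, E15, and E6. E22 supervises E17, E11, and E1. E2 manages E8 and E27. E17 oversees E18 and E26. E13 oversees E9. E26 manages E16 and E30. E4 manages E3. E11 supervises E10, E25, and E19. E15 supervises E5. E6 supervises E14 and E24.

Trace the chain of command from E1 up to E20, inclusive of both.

E1 reports to E22. E22 reports to E20. E20 is at the top.

E1 -> E22 -> E20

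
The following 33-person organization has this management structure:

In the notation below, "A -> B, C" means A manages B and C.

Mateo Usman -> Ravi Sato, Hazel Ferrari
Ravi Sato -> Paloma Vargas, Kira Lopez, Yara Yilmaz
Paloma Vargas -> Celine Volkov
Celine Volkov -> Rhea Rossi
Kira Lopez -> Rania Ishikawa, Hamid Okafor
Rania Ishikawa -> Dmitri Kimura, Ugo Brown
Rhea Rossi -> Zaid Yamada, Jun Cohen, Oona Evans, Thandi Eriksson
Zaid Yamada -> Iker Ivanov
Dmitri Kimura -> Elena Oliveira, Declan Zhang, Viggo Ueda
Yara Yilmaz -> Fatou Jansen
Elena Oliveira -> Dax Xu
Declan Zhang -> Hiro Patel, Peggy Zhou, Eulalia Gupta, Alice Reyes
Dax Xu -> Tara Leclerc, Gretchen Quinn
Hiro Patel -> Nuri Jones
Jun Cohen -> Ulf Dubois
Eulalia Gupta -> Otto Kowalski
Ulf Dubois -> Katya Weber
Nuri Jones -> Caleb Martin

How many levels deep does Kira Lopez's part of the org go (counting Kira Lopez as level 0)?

The longest chain under Kira Lopez runs Kira Lopez → Rania Ishikawa → Dmitri Kimura → Declan Zhang → Hiro Patel → Nuri Jones → Caleb Martin, which is 6 levels below Kira Lopez.

6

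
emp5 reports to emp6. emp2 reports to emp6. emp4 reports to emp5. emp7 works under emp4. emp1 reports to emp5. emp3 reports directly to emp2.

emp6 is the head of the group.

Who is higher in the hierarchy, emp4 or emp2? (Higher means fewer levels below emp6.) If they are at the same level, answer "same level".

emp2

emp4 is 2 levels below emp6; emp2 is 1. emp2 is higher.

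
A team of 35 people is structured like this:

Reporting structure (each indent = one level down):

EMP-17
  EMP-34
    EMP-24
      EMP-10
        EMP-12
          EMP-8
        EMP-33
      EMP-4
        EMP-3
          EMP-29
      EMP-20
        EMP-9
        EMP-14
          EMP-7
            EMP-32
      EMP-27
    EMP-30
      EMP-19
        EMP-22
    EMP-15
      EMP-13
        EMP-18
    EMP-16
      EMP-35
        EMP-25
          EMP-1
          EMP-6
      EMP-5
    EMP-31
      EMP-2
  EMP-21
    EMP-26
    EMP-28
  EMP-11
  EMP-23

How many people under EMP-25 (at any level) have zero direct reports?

The people in EMP-25's organization with no one reporting to them are EMP-6, EMP-1. That is 2.

2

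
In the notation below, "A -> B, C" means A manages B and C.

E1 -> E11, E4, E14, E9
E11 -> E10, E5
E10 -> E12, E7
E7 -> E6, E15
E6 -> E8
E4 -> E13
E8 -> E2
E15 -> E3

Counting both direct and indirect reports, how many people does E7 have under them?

E7 directly manages E6, E15. Under E6: E8, E2 (2). Under E15: E3 (1). So E7's organization is 2 direct reports plus everyone under them: 3 + 2 = 5.

5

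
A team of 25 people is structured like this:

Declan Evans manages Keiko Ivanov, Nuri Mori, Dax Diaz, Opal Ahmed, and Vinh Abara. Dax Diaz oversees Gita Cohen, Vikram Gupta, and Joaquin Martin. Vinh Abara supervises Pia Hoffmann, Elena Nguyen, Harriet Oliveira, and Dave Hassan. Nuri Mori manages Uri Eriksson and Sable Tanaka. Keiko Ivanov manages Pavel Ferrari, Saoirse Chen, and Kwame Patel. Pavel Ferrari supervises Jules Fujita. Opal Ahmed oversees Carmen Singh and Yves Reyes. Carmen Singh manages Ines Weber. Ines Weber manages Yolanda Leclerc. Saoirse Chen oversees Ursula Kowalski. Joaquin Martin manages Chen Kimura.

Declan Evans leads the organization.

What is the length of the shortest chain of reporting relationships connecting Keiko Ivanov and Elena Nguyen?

Keiko Ivanov is 1 level below Declan Evans, and Elena Nguyen is 2 levels below Declan Evans (their lowest common manager). The shortest path runs up from Keiko Ivanov to Declan Evans and back down to Elena Nguyen: 1 + 2 = 3 links.

3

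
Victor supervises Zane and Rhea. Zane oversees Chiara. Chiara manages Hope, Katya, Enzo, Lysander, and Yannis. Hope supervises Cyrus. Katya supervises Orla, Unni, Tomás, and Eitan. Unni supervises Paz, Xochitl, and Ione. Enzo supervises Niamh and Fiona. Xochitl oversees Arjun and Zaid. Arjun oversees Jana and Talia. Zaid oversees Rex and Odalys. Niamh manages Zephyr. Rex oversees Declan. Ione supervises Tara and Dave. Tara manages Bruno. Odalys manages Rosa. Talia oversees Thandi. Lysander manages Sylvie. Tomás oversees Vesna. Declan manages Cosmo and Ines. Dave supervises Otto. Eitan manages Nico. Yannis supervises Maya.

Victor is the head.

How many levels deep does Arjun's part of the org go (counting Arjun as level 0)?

2

The longest chain under Arjun runs Arjun → Talia → Thandi, which is 2 levels below Arjun.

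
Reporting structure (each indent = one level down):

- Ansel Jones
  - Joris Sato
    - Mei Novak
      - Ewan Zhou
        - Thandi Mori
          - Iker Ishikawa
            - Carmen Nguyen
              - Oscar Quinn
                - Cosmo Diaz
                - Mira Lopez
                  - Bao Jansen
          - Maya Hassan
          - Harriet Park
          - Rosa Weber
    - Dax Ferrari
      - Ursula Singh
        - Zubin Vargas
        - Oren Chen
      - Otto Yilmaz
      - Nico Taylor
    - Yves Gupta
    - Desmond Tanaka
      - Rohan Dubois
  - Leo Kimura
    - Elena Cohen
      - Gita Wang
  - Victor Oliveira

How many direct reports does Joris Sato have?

4

Joris Sato directly manages Mei Novak, Dax Ferrari, Yves Gupta, Desmond Tanaka. That is 4 direct reports.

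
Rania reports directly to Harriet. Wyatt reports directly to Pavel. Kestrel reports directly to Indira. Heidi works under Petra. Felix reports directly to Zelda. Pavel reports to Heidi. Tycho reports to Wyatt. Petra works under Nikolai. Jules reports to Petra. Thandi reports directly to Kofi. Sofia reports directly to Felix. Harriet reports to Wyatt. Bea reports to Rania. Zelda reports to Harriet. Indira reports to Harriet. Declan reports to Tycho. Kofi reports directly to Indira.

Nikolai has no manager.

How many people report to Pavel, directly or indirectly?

13

Pavel directly manages Wyatt. Under Wyatt: Tycho, Declan, Harriet, Zelda, Felix, Sofia, Indira, Kestrel, Kofi, Thandi, Rania, Bea (12). That's 13 in total.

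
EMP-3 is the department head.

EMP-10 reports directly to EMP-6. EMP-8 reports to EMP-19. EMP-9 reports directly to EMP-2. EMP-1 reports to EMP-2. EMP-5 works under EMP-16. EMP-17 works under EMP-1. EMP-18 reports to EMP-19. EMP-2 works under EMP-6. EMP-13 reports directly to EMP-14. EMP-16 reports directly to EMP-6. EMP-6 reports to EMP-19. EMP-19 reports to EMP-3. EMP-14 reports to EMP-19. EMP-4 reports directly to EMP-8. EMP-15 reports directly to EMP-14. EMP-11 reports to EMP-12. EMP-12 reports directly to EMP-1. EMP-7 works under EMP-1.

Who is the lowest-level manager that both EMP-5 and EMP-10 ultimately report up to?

EMP-5's chain of managers is EMP-16, EMP-6, EMP-19, EMP-3. EMP-10's chain of managers is EMP-6, EMP-19, EMP-3. The first manager that appears in both chains is EMP-6.

EMP-6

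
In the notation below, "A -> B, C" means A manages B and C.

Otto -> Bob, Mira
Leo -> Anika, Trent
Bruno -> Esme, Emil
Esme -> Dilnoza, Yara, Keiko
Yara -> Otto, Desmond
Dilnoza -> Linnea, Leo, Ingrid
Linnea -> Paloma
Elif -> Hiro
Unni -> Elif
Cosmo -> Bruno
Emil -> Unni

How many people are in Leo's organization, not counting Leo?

Leo directly manages Anika, Trent. Anika has no reports. Trent has no reports. So Leo's organization is 2 direct reports plus everyone under them: 1 + 1 = 2.

2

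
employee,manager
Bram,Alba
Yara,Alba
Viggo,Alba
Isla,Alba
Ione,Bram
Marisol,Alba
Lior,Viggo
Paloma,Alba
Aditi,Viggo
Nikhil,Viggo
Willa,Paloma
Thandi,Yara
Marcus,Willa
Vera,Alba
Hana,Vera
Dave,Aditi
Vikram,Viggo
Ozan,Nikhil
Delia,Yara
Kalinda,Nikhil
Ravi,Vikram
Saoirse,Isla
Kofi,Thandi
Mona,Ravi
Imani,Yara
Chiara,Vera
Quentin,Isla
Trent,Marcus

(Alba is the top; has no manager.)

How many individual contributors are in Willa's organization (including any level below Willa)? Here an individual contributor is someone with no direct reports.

The only person in Willa's organization with no one reporting to them is Trent. That is 1.

1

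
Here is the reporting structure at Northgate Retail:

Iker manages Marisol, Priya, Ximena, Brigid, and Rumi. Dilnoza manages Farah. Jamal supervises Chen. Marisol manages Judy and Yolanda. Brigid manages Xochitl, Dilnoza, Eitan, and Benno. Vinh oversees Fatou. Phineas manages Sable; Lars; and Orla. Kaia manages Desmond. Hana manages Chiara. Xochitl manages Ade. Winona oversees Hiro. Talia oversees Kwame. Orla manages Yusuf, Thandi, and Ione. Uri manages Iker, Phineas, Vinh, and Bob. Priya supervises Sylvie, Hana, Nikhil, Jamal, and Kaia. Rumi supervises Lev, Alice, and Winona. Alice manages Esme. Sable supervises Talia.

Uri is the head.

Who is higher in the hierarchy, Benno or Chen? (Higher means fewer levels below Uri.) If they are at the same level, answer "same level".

Benno is 3 levels below Uri; Chen is 4. Benno is higher.

Benno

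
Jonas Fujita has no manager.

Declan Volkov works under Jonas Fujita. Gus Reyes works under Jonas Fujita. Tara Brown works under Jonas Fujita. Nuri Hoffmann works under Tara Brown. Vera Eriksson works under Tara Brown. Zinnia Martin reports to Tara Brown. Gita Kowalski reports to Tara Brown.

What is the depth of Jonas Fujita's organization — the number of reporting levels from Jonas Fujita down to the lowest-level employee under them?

2

The longest chain under Jonas Fujita runs Jonas Fujita → Tara Brown → Gita Kowalski, which is 2 levels below Jonas Fujita.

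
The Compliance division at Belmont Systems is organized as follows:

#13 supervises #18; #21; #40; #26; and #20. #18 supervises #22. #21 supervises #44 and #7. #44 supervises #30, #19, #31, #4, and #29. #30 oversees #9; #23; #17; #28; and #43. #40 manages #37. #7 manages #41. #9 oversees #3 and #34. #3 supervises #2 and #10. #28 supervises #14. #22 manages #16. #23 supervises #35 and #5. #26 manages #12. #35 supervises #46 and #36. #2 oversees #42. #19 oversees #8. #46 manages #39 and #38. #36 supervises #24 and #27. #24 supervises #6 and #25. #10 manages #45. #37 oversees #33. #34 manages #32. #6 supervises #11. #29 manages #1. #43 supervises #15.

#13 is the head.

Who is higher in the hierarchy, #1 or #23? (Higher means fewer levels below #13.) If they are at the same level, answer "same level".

Both #1 and #23 are 4 levels below #13.

same level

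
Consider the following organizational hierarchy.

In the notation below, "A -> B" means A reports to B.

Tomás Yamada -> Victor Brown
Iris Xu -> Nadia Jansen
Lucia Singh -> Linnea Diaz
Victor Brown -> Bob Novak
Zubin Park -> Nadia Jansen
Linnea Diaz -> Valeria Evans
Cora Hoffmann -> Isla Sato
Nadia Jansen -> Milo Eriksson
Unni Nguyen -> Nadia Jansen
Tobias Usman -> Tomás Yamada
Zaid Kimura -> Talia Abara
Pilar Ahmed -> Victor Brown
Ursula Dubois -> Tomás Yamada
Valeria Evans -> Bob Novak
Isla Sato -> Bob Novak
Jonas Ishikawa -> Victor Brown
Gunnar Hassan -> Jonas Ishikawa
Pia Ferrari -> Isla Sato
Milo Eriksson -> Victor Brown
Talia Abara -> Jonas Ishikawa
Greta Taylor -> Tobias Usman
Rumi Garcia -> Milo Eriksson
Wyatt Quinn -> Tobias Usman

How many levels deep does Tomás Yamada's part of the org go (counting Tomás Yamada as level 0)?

The longest chain under Tomás Yamada runs Tomás Yamada → Tobias Usman → Wyatt Quinn, which is 2 levels below Tomás Yamada.

2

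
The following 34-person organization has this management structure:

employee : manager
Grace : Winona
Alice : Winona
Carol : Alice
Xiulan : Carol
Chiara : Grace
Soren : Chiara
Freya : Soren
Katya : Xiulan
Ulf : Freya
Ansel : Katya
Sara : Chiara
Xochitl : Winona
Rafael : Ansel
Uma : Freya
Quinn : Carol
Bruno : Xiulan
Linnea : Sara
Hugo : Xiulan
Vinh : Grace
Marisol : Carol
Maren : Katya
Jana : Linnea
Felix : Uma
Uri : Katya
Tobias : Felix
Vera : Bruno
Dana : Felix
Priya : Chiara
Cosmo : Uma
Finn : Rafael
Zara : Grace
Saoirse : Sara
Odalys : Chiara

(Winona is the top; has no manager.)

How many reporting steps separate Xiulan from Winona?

Chain from Xiulan up to Winona: Xiulan → Carol → Alice → Winona. That is 3 steps up, so Xiulan is 3 levels below Winona.

3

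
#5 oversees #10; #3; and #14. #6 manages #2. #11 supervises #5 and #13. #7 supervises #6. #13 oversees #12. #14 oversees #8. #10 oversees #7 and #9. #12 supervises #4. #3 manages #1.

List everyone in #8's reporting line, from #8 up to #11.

#8 reports to #14. #14 reports to #5. #5 reports to #11. #11 is at the top.

#8 -> #14 -> #5 -> #11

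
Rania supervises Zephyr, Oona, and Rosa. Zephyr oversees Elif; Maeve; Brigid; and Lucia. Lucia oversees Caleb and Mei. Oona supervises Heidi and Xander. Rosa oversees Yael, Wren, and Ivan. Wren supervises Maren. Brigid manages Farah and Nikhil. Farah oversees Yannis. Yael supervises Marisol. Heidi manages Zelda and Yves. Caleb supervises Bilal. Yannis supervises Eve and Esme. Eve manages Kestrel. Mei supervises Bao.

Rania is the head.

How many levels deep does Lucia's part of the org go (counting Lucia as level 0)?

2

The longest chain under Lucia runs Lucia → Mei → Bao, which is 2 levels below Lucia.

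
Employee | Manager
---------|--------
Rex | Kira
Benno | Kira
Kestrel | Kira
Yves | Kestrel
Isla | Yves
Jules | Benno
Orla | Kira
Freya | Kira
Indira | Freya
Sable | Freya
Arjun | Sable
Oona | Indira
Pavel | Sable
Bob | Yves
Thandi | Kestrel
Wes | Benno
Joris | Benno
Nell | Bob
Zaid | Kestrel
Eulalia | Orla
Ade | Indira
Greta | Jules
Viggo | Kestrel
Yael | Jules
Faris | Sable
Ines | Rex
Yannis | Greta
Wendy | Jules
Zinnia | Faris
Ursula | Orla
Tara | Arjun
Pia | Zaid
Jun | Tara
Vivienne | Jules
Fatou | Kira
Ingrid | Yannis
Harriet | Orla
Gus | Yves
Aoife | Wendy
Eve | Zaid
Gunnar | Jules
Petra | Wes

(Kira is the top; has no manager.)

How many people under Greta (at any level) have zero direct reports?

The only person in Greta's organization with no one reporting to them is Ingrid. That is 1.

1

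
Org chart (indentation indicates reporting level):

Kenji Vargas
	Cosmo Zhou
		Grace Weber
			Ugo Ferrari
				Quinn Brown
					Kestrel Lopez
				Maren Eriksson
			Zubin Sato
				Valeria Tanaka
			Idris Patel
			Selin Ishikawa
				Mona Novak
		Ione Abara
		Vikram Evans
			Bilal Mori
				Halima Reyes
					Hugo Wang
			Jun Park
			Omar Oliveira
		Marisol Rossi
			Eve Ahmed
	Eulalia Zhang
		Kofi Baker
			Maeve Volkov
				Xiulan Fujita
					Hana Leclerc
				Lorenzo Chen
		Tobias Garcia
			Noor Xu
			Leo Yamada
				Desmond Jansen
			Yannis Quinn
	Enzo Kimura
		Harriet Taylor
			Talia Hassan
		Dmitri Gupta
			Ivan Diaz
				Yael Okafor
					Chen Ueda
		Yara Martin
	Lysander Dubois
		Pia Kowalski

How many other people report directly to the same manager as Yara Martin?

2

Yara Martin reports to Enzo Kimura. Enzo Kimura's other direct reports are Harriet Taylor, Dmitri Gupta — 2 peers.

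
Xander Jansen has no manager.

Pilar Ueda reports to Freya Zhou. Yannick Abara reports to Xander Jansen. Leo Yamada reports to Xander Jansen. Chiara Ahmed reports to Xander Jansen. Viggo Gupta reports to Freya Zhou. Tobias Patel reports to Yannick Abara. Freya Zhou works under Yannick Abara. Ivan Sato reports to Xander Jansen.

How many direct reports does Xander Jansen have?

Xander Jansen directly manages Yannick Abara, Leo Yamada, Chiara Ahmed, Ivan Sato. That is 4 direct reports.

4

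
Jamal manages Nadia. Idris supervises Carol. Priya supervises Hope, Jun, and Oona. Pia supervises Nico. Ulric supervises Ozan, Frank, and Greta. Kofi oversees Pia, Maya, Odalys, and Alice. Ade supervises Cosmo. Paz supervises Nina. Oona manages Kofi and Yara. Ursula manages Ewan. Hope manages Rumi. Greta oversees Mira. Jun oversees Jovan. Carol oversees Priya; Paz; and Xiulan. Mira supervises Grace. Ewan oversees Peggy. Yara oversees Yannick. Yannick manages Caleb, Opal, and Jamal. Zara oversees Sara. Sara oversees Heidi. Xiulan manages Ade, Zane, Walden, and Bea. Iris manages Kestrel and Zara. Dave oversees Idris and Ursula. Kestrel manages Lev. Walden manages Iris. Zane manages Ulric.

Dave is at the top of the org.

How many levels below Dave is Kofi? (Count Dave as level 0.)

Chain from Kofi up to Dave: Kofi → Oona → Priya → Carol → Idris → Dave. That is 5 steps up, so Kofi is 5 levels below Dave.

5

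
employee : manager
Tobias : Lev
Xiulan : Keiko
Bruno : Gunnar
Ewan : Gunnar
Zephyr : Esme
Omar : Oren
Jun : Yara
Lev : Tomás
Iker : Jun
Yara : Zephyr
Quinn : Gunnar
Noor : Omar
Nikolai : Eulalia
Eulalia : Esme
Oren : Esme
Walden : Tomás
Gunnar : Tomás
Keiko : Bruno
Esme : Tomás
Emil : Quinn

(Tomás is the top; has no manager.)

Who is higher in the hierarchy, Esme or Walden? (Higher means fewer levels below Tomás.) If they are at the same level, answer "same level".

same level

Both Esme and Walden are 1 level below Tomás.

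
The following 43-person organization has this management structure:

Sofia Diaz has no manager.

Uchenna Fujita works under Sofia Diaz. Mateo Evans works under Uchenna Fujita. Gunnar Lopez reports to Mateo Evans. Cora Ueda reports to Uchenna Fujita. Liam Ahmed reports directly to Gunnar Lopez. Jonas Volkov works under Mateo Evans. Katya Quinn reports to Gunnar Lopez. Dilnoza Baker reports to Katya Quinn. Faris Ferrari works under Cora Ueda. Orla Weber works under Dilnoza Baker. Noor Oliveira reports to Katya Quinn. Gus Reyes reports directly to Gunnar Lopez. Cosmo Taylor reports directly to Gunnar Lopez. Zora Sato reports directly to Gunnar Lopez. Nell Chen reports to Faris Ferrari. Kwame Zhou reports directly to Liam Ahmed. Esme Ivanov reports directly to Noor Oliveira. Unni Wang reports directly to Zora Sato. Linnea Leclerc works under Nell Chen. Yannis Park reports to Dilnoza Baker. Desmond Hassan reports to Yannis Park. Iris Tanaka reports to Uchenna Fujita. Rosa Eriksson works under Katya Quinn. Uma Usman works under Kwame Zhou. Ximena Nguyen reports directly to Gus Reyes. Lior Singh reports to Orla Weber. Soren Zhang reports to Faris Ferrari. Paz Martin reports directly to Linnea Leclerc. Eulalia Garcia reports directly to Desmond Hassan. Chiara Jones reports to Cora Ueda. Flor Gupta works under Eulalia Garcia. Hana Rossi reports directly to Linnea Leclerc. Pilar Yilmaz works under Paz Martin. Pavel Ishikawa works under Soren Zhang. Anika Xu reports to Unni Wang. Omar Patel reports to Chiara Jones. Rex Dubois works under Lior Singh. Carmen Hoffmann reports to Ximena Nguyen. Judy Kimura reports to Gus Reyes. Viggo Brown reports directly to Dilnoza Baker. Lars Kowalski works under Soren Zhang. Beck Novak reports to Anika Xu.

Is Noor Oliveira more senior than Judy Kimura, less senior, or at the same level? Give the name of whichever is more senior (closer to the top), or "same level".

same level

Both Noor Oliveira and Judy Kimura are 5 levels below Sofia Diaz.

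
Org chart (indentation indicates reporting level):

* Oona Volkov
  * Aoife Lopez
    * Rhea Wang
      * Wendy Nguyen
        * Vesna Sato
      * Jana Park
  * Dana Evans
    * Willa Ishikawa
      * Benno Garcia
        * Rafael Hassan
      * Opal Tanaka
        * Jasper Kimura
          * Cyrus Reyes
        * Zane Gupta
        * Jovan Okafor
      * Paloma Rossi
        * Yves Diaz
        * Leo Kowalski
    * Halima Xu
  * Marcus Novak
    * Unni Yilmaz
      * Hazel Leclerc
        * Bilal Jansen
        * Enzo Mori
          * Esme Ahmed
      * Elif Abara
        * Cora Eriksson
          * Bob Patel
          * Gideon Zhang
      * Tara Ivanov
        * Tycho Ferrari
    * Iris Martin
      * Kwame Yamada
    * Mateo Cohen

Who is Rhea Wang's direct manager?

Rhea Wang reports directly to Aoife Lopez.

Aoife Lopez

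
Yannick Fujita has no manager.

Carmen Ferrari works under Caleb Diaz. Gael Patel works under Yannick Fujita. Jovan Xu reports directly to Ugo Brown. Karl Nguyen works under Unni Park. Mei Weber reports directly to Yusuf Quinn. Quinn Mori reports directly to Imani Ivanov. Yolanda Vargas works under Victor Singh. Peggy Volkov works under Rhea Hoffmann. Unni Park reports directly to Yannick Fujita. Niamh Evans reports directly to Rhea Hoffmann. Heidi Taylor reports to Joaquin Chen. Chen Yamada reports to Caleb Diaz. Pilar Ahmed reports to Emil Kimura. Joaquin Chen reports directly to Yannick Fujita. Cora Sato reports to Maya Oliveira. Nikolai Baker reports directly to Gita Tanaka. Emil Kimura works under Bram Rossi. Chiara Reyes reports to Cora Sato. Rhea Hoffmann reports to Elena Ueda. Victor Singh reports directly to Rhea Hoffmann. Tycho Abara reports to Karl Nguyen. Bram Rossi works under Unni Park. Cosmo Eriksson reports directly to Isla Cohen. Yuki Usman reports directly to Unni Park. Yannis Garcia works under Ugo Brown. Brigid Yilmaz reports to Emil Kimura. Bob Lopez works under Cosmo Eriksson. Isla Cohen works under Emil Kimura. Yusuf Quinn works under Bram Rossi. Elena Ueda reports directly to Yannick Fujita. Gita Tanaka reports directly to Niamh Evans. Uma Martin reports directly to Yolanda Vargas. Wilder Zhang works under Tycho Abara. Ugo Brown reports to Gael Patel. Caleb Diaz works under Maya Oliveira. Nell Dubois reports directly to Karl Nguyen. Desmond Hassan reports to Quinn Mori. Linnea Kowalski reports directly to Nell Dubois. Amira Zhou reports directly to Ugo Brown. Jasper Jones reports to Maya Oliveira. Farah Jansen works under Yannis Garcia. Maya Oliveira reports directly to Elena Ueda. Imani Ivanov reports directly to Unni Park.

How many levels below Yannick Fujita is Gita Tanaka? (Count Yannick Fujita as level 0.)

4

Chain from Gita Tanaka up to Yannick Fujita: Gita Tanaka → Niamh Evans → Rhea Hoffmann → Elena Ueda → Yannick Fujita. That is 4 steps up, so Gita Tanaka is 4 levels below Yannick Fujita.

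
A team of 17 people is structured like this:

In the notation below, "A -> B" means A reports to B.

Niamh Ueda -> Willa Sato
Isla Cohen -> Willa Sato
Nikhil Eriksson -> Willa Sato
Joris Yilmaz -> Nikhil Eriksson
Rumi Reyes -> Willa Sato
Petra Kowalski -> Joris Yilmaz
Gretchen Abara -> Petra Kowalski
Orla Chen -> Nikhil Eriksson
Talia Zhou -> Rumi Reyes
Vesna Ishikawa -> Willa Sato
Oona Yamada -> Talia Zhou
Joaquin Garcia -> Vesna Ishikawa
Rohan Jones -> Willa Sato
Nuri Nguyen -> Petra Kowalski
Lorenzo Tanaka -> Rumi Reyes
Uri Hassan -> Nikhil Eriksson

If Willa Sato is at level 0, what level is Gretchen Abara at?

4

Chain from Gretchen Abara up to Willa Sato: Gretchen Abara → Petra Kowalski → Joris Yilmaz → Nikhil Eriksson → Willa Sato. That is 4 steps up, so Gretchen Abara is 4 levels below Willa Sato.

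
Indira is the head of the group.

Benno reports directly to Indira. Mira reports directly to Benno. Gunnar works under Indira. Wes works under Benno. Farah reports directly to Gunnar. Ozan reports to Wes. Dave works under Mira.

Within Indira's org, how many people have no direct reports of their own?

The people in Indira's organization with no one reporting to them are Farah, Ozan, Dave. That is 3.

3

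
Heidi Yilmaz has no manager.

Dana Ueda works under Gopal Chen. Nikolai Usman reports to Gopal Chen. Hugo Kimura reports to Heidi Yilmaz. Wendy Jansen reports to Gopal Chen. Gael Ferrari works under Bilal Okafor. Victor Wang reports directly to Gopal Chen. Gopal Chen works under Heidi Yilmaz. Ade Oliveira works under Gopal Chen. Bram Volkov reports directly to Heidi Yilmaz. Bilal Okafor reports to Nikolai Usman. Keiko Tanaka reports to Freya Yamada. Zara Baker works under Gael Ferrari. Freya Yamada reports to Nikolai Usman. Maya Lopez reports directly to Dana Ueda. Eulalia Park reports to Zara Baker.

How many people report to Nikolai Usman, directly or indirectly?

6

Nikolai Usman directly manages Bilal Okafor, Freya Yamada. Under Bilal Okafor: Gael Ferrari, Zara Baker, Eulalia Park (3). Under Freya Yamada: Keiko Tanaka (1). So Nikolai Usman's organization is 2 direct reports plus everyone under them: 4 + 2 = 6.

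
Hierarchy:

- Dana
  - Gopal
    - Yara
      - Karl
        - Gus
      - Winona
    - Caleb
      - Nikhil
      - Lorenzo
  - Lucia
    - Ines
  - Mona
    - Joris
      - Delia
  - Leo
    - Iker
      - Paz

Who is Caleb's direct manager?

Gopal

Caleb reports directly to Gopal.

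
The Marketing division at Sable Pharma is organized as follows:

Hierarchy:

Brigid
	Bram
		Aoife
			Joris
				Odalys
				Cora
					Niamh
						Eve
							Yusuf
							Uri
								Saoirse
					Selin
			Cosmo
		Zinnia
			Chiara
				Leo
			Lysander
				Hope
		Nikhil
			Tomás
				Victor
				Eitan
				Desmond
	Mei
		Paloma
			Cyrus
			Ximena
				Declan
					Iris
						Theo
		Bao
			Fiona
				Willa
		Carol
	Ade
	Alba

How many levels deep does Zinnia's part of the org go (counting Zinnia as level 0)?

The longest chain under Zinnia runs Zinnia → Lysander → Hope, which is 2 levels below Zinnia.

2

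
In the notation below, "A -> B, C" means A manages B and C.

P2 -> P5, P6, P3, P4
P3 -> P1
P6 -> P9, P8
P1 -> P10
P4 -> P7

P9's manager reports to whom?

P2

P9 reports to P6, and P6 reports to P2. So P9's skip-level manager is P2.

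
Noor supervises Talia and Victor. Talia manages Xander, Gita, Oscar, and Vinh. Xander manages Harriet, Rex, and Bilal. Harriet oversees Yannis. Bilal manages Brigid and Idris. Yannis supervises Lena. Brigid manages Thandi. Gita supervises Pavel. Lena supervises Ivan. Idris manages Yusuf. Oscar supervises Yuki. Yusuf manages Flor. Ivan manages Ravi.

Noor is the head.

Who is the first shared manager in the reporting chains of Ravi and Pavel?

Talia

Ravi's chain of managers is Ivan, Lena, Yannis, Harriet, Xander, Talia, Noor. Pavel's chain of managers is Gita, Talia, Noor. The first manager that appears in both chains is Talia.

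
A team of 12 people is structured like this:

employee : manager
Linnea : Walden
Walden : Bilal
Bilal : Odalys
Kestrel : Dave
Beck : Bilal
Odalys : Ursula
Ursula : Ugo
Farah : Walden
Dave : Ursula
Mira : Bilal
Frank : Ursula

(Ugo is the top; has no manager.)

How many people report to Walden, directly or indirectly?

Walden directly manages Farah, Linnea. Farah has no reports. Linnea has no reports. So Walden's organization is 2 direct reports plus everyone under them: 1 + 1 = 2.

2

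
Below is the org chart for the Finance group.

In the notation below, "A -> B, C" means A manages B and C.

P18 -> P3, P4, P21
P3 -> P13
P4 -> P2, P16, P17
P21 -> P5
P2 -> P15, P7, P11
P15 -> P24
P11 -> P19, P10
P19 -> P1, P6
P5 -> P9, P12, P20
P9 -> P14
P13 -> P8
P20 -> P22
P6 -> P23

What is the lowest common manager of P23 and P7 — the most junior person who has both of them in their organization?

P23's chain of managers is P6, P19, P11, P2, P4, P18. P7's chain of managers is P2, P4, P18. The first manager that appears in both chains is P2.

P2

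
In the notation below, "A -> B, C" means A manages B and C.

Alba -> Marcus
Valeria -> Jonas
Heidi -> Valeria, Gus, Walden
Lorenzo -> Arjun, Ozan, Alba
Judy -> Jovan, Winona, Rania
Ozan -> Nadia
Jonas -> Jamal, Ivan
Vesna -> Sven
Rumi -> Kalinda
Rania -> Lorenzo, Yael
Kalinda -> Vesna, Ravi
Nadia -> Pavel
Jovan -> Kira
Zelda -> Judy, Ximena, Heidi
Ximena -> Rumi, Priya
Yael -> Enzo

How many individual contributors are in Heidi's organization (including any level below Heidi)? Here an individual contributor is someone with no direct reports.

4

The people in Heidi's organization with no one reporting to them are Walden, Gus, Ivan, Jamal. That is 4.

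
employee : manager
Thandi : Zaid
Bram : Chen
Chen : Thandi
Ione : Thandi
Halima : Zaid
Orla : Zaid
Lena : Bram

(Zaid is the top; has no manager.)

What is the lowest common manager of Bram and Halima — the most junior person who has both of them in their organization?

Zaid

Bram's chain of managers is Chen, Thandi, Zaid. Halima's chain of managers is Zaid. The first manager that appears in both chains is Zaid.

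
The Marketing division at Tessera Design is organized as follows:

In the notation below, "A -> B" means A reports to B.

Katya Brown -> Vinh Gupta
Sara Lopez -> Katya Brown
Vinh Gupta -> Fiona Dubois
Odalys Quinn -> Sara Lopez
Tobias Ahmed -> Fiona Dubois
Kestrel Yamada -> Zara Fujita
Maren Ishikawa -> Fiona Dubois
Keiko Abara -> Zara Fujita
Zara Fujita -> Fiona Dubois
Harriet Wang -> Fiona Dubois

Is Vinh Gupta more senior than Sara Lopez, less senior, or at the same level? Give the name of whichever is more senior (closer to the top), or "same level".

Vinh Gupta

Vinh Gupta is 1 level below Fiona Dubois; Sara Lopez is 3. Vinh Gupta is higher.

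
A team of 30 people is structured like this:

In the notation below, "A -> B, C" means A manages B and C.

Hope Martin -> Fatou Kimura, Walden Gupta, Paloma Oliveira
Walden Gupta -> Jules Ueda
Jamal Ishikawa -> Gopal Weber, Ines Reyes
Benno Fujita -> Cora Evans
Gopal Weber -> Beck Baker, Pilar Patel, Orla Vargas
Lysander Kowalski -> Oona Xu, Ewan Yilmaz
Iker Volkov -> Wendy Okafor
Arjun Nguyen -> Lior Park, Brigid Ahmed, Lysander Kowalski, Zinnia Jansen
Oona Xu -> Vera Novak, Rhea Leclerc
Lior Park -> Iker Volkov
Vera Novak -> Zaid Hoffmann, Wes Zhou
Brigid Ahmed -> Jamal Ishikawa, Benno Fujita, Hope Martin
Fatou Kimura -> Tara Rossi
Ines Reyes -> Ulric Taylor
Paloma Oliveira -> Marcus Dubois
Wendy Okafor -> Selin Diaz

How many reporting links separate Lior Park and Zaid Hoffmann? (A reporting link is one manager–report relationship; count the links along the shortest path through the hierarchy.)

Lior Park is 1 level below Arjun Nguyen, and Zaid Hoffmann is 4 levels below Arjun Nguyen (their lowest common manager). The shortest path runs up from Lior Park to Arjun Nguyen and back down to Zaid Hoffmann: 1 + 4 = 5 links.

5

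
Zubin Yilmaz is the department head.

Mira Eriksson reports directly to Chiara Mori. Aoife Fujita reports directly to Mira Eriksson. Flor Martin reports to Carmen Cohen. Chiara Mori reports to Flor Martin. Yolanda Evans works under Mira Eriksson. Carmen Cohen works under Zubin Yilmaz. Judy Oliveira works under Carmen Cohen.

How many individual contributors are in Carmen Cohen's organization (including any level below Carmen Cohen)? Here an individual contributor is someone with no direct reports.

The people in Carmen Cohen's organization with no one reporting to them are Judy Oliveira, Yolanda Evans, Aoife Fujita. That is 3.

3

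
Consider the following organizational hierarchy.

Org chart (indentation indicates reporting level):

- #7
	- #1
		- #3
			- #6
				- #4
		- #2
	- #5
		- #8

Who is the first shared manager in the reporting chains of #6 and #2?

#1

#6's chain of managers is #3, #1, #7. #2's chain of managers is #1, #7. The first manager that appears in both chains is #1.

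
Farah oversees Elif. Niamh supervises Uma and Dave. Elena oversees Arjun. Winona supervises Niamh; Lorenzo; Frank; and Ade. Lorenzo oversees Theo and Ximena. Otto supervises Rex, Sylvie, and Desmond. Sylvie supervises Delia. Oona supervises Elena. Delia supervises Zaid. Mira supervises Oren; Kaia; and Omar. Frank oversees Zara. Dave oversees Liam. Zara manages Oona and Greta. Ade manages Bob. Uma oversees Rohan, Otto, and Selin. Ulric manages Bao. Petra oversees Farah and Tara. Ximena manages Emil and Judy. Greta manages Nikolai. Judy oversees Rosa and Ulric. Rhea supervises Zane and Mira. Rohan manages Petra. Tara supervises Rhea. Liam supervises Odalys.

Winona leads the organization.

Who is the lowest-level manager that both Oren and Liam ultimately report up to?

Niamh

Oren's chain of managers is Mira, Rhea, Tara, Petra, Rohan, Uma, Niamh, Winona. Liam's chain of managers is Dave, Niamh, Winona. The first manager that appears in both chains is Niamh.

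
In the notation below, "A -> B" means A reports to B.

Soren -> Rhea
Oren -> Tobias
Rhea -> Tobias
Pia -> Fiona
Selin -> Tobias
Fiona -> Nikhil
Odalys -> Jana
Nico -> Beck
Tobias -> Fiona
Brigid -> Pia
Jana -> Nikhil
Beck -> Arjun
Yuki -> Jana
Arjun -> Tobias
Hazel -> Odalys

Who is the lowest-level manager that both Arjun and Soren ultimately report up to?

Arjun's chain of managers is Tobias, Fiona, Nikhil. Soren's chain of managers is Rhea, Tobias, Fiona, Nikhil. The first manager that appears in both chains is Tobias.

Tobias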